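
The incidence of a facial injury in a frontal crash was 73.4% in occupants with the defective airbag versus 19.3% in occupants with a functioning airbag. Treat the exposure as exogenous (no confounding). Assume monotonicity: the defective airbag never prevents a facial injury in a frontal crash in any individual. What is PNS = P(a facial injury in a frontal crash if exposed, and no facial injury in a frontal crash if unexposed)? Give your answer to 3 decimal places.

PNS ≈ 0.541

p₁ = 0.734, p₀ = 0.193.
Under exogeneity and monotonicity, PNS = p₁ − p₀.
PNS = 0.734 − 0.193 = 0.541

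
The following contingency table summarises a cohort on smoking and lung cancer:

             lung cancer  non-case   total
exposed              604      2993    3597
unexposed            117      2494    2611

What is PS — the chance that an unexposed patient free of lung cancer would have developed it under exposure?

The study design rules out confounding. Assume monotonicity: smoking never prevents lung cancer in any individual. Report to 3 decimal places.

p₁ = P(outcome | exposed) = 604/3597 = 0.16792
p₀ = P(outcome | unexposed) = 117/2611 = 0.04481
Under exogeneity and monotonicity, PS = (p₁ − p₀)/(1 − p₀).
PS = (0.16792 − 0.04481) / 0.95519 ≈ 0.1289

PS ≈ 0.129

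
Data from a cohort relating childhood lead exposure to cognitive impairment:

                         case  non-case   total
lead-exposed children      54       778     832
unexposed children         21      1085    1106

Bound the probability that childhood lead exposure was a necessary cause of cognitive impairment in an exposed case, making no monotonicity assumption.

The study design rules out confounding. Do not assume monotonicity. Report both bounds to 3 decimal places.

p₁ = P(outcome | exposed) = 54/832 = 0.064904
p₀ = P(outcome | unexposed) = 21/1106 = 0.018987
Under exogeneity alone the bounds on PN are max{0,(p₁−p₀)/p₁} ≤ PN ≤ min{1,(1−p₀)/p₁}.
  lower = (p₁ − p₀)/p₁ = 0.045917 / 0.064904 ≈ 0.7075
  upper = min{1, (1 − p₀)/p₁} = 0.98101 / 0.064904 ≈ 15.1149 → capped at 1

0.707 ≤ PN ≤ 1.000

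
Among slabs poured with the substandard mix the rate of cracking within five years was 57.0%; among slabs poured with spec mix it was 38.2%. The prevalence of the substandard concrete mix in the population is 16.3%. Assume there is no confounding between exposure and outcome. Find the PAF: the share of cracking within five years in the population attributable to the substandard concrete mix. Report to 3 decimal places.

p₁ = 0.57, p₀ = 0.382.
Overall risk P(Y=1) = π·p₁ + (1−π)·p₀ = 0.163×0.57 + 0.837×0.382 = 0.41264.
Under exogeneity, PAF = [P(Y=1) − p₀] / P(Y=1).
PAF = (0.41264 − 0.382) / 0.41264 ≈ 0.0743

PAF ≈ 0.074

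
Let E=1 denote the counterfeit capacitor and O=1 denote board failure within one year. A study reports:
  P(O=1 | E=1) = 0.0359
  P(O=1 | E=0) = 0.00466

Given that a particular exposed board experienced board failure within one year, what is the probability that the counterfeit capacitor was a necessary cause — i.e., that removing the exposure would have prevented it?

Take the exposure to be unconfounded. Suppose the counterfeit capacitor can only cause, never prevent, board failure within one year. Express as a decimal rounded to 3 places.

Let p₁ = 0.0359, p₀ = 0.00466.
Under exogeneity and monotonicity, PN = (p₁ − p₀) / p₁.
PN = (0.0359 − 0.00466) / 0.0359 = 0.03124 / 0.0359 ≈ 0.8702

PN ≈ 0.870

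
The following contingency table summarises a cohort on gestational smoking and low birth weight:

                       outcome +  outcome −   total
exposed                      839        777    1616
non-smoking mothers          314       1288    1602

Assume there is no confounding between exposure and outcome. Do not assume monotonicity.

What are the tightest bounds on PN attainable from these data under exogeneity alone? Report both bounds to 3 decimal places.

p₁ = P(outcome | exposed) = 839/1616 = 0.51918
p₀ = P(outcome | unexposed) = 314/1602 = 0.196
Under exogeneity alone the bounds on PN are max{0,(p₁−p₀)/p₁} ≤ PN ≤ min{1,(1−p₀)/p₁}.
  lower = (p₁ − p₀)/p₁ = 0.32318 / 0.51918 ≈ 0.6225
  upper = min{1, (1 − p₀)/p₁} = 0.804 / 0.51918 ≈ 1.5486 → capped at 1

0.622 ≤ PN ≤ 1.000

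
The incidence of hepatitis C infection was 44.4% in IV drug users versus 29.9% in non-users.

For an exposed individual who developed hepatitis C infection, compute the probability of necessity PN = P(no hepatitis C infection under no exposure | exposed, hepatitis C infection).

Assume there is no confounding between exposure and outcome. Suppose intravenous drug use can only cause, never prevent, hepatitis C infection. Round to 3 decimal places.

PN ≈ 0.327

p₁ = 0.444, p₀ = 0.299.
Under exogeneity and monotonicity, PN = (p₁ − p₀) / p₁.
PN = (0.444 − 0.299) / 0.444 = 0.145 / 0.444 ≈ 0.3266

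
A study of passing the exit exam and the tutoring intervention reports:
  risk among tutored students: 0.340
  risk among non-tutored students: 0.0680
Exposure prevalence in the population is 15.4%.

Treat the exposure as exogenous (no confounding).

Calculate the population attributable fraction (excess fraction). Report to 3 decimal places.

PAF ≈ 0.381

Let p₁ = 0.34, p₀ = 0.068.
Overall risk P(Y=1) = π·p₁ + (1−π)·p₀ = 0.154×0.34 + 0.846×0.068 = 0.10989.
Under exogeneity, PAF = [P(Y=1) − p₀] / P(Y=1).
PAF = (0.10989 − 0.068) / 0.10989 ≈ 0.3812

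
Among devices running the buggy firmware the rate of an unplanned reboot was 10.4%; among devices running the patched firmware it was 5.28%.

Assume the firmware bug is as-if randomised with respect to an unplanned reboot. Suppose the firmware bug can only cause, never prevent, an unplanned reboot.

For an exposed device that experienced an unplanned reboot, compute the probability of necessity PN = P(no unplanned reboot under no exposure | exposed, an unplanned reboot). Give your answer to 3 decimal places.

PN ≈ 0.492

p₁ = 0.104, p₀ = 0.0528.
Under exogeneity and monotonicity, PN = (p₁ − p₀) / p₁.
PN = (0.104 − 0.0528) / 0.104 = 0.0512 / 0.104 ≈ 0.4923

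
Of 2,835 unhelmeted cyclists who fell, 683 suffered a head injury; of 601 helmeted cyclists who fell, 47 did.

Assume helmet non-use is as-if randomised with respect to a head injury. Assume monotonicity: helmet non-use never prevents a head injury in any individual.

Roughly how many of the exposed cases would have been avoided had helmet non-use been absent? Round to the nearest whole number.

p₁ = P(outcome | exposed) = 683/2835 = 0.24092
p₀ = P(outcome | unexposed) = 47/601 = 0.078203
PN = (p₁ − p₀)/p₁ = (0.24092 − 0.078203) / 0.24092 ≈ 0.67539.
Attributable cases ≈ PN × (exposed cases) = 0.67539 × 683 ≈ 461.29.

about 461 cases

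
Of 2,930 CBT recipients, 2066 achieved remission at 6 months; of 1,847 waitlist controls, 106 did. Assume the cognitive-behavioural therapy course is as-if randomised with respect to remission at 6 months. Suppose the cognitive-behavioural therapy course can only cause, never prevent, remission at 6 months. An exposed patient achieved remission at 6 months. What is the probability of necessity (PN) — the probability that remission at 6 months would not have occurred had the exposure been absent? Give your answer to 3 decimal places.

PN ≈ 0.919

p₁ = P(outcome | exposed) = 2066/2930 = 0.70512
p₀ = P(outcome | unexposed) = 106/1847 = 0.05739
Under exogeneity and monotonicity, PN = (p₁ − p₀) / p₁.
PN = (0.70512 − 0.05739) / 0.70512 = 0.64773 / 0.70512 ≈ 0.9186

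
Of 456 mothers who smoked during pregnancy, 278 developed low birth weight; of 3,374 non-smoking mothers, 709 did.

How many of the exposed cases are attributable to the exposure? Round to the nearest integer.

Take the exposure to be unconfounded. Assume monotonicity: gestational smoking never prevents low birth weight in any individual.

about 182 cases

p₁ = P(outcome | exposed) = 278/456 = 0.60965
p₀ = P(outcome | unexposed) = 709/3374 = 0.21014
PN = (p₁ − p₀)/p₁ = (0.60965 − 0.21014) / 0.60965 ≈ 0.65532.
Attributable cases ≈ PN × (exposed cases) = 0.65532 × 278 ≈ 182.18.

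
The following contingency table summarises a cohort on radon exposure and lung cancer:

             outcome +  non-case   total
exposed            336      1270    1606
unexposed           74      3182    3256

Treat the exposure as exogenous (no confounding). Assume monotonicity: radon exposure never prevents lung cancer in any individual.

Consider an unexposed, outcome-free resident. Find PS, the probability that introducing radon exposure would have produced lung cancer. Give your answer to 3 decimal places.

p₁ = P(outcome | exposed) = 336/1606 = 0.20922
p₀ = P(outcome | unexposed) = 74/3256 = 0.022727
Under exogeneity and monotonicity, PS = (p₁ − p₀)/(1 − p₀).
PS = (0.20922 − 0.022727) / 0.97727 ≈ 0.1908

PS ≈ 0.191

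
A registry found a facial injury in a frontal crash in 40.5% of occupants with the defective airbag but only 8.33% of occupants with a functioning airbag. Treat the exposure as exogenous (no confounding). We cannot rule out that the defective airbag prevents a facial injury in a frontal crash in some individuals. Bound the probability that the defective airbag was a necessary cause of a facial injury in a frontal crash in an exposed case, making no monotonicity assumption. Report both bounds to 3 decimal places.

p₁ = 0.405, p₀ = 0.0833.
Under exogeneity alone the bounds on PN are max{0,(p₁−p₀)/p₁} ≤ PN ≤ min{1,(1−p₀)/p₁}.
  lower = (p₁ − p₀)/p₁ = 0.3217 / 0.405 ≈ 0.7943
  upper = min{1, (1 − p₀)/p₁} = 0.9167 / 0.405 ≈ 2.2635 → capped at 1

0.794 ≤ PN ≤ 1.000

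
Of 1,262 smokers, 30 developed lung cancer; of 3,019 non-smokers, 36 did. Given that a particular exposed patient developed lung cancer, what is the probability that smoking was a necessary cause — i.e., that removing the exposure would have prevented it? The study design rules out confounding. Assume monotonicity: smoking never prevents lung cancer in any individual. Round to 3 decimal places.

PN ≈ 0.498

p₁ = P(outcome | exposed) = 30/1262 = 0.023772
p₀ = P(outcome | unexposed) = 36/3019 = 0.011924
Under exogeneity and monotonicity, PN = (p₁ − p₀) / p₁.
PN = (0.023772 − 0.011924) / 0.023772 = 0.011847 / 0.023772 ≈ 0.4984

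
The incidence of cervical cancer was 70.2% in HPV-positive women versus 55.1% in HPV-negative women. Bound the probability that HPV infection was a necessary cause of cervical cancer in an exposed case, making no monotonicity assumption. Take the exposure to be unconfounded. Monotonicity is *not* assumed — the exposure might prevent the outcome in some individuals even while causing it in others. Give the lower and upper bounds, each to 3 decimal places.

p₁ = 0.702, p₀ = 0.551.
Under exogeneity alone the bounds on PN are max{0,(p₁−p₀)/p₁} ≤ PN ≤ min{1,(1−p₀)/p₁}.
  lower = (p₁ − p₀)/p₁ = 0.151 / 0.702 ≈ 0.2151
  upper = min{1, (1 − p₀)/p₁} = 0.449 / 0.702 ≈ 0.6396

0.215 ≤ PN ≤ 0.640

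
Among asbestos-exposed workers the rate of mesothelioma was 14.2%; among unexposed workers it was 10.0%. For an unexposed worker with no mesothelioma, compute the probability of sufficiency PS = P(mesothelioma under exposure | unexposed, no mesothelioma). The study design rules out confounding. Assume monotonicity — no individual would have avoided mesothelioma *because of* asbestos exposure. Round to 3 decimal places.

p₁ = 0.142, p₀ = 0.1.
Under exogeneity and monotonicity, PS = (p₁ − p₀) / (1 − p₀).
PS = (0.142 − 0.1) / (1 − 0.1) = 0.042 / 0.9 ≈ 0.0467

PS ≈ 0.047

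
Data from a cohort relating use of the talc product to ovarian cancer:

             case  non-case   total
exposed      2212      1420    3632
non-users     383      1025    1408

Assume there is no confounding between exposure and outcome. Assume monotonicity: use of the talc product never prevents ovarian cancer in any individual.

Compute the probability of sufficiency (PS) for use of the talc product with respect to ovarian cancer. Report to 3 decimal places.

p₁ = P(outcome | exposed) = 2212/3632 = 0.60903
p₀ = P(outcome | unexposed) = 383/1408 = 0.27202
Under exogeneity and monotonicity, PS = (p₁ − p₀)/(1 − p₀).
PS = (0.60903 − 0.27202) / 0.72798 ≈ 0.4629

PS ≈ 0.463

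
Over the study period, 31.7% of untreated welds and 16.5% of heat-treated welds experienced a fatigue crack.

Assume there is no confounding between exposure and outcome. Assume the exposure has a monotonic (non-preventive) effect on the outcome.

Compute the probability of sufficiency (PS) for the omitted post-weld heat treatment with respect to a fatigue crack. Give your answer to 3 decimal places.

PS ≈ 0.182

p₁ = 0.317, p₀ = 0.165.
Under exogeneity and monotonicity, PS = (p₁ − p₀) / (1 − p₀).
PS = (0.317 − 0.165) / (1 − 0.165) = 0.152 / 0.835 ≈ 0.1820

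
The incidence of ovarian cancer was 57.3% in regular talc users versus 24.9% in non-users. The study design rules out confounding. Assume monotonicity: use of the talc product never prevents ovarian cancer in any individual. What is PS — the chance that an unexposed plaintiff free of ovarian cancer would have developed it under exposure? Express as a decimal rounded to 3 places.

PS ≈ 0.431

p₁ = 0.573, p₀ = 0.249.
Under exogeneity and monotonicity, PS = (p₁ − p₀) / (1 − p₀).
PS = (0.573 − 0.249) / (1 − 0.249) = 0.324 / 0.751 ≈ 0.4314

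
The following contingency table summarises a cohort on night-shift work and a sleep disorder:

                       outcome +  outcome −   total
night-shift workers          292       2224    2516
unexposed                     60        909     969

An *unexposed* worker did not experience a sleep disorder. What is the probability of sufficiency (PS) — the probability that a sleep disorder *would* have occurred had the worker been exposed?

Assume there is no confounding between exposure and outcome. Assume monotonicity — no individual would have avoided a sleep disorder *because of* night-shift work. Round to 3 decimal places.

PS ≈ 0.058

p₁ = P(outcome | exposed) = 292/2516 = 0.11606
p₀ = P(outcome | unexposed) = 60/969 = 0.06192
Under exogeneity and monotonicity, PS = (p₁ − p₀) / (1 − p₀).
PS = (0.11606 − 0.06192) / (1 − 0.06192) = 0.054138 / 0.93808 ≈ 0.0577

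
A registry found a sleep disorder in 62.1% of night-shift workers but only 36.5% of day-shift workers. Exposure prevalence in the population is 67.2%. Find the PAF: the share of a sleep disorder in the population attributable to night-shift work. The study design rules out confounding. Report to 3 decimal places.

PAF ≈ 0.320

p₁ = 0.621, p₀ = 0.365.
Overall risk P(Y=1) = π·p₁ + (1−π)·p₀ = 0.672×0.621 + 0.328×0.365 = 0.53703.
Under exogeneity, PAF = [P(Y=1) − p₀] / P(Y=1).
PAF = (0.53703 − 0.365) / 0.53703 ≈ 0.3203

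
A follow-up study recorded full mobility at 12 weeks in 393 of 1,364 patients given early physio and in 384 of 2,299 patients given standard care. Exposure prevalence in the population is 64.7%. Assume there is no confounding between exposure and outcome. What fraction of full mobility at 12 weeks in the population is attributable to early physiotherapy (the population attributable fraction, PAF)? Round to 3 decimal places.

PAF ≈ 0.319

p₁ = P(outcome | exposed) = 393/1364 = 0.28812
p₀ = P(outcome | unexposed) = 384/2299 = 0.16703
Overall risk P(Y=1) = π·p₁ + (1−π)·p₀ = 0.647×0.28812 + 0.353×0.16703 = 0.24538.
Under exogeneity, PAF = [P(Y=1) − p₀] / P(Y=1).
PAF = (0.24538 − 0.16703) / 0.24538 ≈ 0.3193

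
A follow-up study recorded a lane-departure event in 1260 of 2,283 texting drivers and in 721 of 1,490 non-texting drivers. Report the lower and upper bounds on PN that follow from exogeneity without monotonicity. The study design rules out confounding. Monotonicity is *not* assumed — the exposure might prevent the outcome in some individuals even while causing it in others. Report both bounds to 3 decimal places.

0.123 ≤ PN ≤ 0.935

p₁ = P(outcome | exposed) = 1260/2283 = 0.55191
p₀ = P(outcome | unexposed) = 721/1490 = 0.48389
Under exogeneity alone the bounds on PN are max{0,(p₁−p₀)/p₁} ≤ PN ≤ min{1,(1−p₀)/p₁}.
  lower = (p₁ − p₀)/p₁ = 0.068013 / 0.55191 ≈ 0.1232
  upper = min{1, (1 − p₀)/p₁} = 0.51611 / 0.55191 ≈ 0.9351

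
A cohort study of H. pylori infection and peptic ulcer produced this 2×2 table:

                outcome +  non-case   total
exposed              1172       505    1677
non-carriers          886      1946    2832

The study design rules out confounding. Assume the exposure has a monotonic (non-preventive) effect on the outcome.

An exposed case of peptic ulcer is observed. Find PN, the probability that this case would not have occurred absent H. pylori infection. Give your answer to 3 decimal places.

p₁ = P(outcome | exposed) = 1172/1677 = 0.69887
p₀ = P(outcome | unexposed) = 886/2832 = 0.31285
Under exogeneity and monotonicity, PN = (p₁ − p₀)/p₁.
PN = (0.69887 − 0.31285) / 0.69887 ≈ 0.5523

PN ≈ 0.552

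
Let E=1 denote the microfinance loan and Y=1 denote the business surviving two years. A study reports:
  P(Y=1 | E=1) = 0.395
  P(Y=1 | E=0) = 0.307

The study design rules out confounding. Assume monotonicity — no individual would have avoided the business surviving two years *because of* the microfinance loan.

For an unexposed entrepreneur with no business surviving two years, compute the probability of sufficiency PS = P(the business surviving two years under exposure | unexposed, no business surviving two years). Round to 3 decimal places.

PS ≈ 0.127

Let p₁ = 0.395, p₀ = 0.307.
Under exogeneity and monotonicity, PS = (p₁ − p₀) / (1 − p₀).
PS = (0.395 − 0.307) / (1 − 0.307) = 0.088 / 0.693 ≈ 0.1270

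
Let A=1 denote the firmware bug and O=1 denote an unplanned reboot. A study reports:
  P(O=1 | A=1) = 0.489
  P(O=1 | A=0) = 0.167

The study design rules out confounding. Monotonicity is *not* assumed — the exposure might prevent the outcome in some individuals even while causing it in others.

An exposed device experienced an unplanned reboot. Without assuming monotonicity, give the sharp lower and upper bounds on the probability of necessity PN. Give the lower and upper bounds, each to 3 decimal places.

0.658 ≤ PN ≤ 1.000

Let p₁ = 0.489, p₀ = 0.167.
Under exogeneity alone the bounds on PN are max{0,(p₁−p₀)/p₁} ≤ PN ≤ min{1,(1−p₀)/p₁}.
  lower = (p₁ − p₀)/p₁ = 0.322 / 0.489 ≈ 0.6585
  upper = min{1, (1 − p₀)/p₁} = 0.833 / 0.489 ≈ 1.7035 → capped at 1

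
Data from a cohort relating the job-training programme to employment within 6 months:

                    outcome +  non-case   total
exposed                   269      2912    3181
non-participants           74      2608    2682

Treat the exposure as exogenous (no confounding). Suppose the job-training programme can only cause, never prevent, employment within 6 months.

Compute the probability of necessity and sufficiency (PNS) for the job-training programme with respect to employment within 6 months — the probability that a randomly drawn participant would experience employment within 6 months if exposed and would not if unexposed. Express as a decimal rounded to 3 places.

p₁ = P(outcome | exposed) = 269/3181 = 0.084565
p₀ = P(outcome | unexposed) = 74/2682 = 0.027591
Under exogeneity and monotonicity, PNS = p₁ − p₀.
PNS = 0.084565 − 0.027591 = 0.056973

PNS ≈ 0.057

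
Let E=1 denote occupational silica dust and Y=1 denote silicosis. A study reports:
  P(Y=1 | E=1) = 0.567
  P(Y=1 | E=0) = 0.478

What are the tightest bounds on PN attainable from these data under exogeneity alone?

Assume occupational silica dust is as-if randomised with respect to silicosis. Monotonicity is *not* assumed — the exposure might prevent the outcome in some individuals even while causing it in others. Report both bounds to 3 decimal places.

0.157 ≤ PN ≤ 0.921

Let p₁ = 0.567, p₀ = 0.478.
Under exogeneity alone the bounds on PN are max{0,(p₁−p₀)/p₁} ≤ PN ≤ min{1,(1−p₀)/p₁}.
  lower = (p₁ − p₀)/p₁ = 0.089 / 0.567 ≈ 0.1570
  upper = min{1, (1 − p₀)/p₁} = 0.522 / 0.567 ≈ 0.9206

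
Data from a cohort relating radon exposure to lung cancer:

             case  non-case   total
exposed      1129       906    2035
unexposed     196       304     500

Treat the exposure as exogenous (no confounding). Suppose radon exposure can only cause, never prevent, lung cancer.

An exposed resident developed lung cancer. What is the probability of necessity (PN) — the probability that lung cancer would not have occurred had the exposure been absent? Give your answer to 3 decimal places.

PN ≈ 0.293

p₁ = P(outcome | exposed) = 1129/2035 = 0.55479
p₀ = P(outcome | unexposed) = 196/500 = 0.392
Under exogeneity and monotonicity, PN = (p₁ − p₀)/p₁.
PN = (0.55479 − 0.392) / 0.55479 ≈ 0.2934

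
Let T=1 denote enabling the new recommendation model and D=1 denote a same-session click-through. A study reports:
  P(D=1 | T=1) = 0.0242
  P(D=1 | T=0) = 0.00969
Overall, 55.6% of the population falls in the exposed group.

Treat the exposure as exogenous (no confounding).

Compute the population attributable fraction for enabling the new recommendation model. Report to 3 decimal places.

Let p₁ = 0.0242, p₀ = 0.00969.
Overall risk P(Y=1) = π·p₁ + (1−π)·p₀ = 0.556×0.0242 + 0.444×0.00969 = 0.017758.
Under exogeneity, PAF = [P(Y=1) − p₀] / P(Y=1).
PAF = (0.017758 − 0.00969) / 0.017758 ≈ 0.4543

PAF ≈ 0.454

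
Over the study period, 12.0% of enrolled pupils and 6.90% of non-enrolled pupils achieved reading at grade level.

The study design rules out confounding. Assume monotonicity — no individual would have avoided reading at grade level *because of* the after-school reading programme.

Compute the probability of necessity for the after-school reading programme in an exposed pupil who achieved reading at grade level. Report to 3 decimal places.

p₁ = 0.12, p₀ = 0.069.
Under exogeneity and monotonicity, PN = (p₁ − p₀) / p₁.
PN = (0.12 − 0.069) / 0.12 = 0.051 / 0.12 ≈ 0.4250

PN ≈ 0.425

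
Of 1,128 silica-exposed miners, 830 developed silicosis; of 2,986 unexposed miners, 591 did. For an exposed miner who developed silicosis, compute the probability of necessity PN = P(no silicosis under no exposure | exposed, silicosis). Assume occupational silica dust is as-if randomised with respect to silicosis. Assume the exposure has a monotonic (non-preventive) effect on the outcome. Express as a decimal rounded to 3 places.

p₁ = P(outcome | exposed) = 830/1128 = 0.73582
p₀ = P(outcome | unexposed) = 591/2986 = 0.19792
Under exogeneity and monotonicity, PN = (p₁ − p₀) / p₁.
PN = (0.73582 − 0.19792) / 0.73582 = 0.53789 / 0.73582 ≈ 0.7310

PN ≈ 0.731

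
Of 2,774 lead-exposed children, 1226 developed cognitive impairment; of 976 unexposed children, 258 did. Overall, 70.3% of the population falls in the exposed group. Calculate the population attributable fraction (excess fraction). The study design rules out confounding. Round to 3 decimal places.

p₁ = P(outcome | exposed) = 1226/2774 = 0.44196
p₀ = P(outcome | unexposed) = 258/976 = 0.26434
Overall risk P(Y=1) = π·p₁ + (1−π)·p₀ = 0.703×0.44196 + 0.297×0.26434 = 0.38921.
Under exogeneity, PAF = [P(Y=1) − p₀] / P(Y=1).
PAF = (0.38921 − 0.26434) / 0.38921 ≈ 0.3208

PAF ≈ 0.321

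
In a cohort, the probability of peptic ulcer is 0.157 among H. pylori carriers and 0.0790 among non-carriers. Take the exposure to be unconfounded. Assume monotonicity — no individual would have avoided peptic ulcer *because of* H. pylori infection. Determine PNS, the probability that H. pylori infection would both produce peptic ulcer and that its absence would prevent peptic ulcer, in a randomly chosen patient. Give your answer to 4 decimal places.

Let p₁ = 0.157, p₀ = 0.079.
Under exogeneity and monotonicity, PNS = p₁ − p₀.
PNS = 0.157 − 0.079 = 0.078

PNS ≈ 0.0780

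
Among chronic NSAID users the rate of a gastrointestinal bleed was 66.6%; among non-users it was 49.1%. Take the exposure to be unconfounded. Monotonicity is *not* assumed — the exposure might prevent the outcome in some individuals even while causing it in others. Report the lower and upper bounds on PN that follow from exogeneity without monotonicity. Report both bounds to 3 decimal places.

p₁ = 0.666, p₀ = 0.491.
Under exogeneity alone the bounds on PN are max{0,(p₁−p₀)/p₁} ≤ PN ≤ min{1,(1−p₀)/p₁}.
  lower = (p₁ − p₀)/p₁ = 0.175 / 0.666 ≈ 0.2628
  upper = min{1, (1 − p₀)/p₁} = 0.509 / 0.666 ≈ 0.7643

0.263 ≤ PN ≤ 0.764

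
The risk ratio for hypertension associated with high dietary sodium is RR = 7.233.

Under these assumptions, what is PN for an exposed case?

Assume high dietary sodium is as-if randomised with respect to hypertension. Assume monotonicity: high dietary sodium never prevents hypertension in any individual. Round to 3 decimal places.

Under exogeneity and monotonicity, PN = (RR − 1) / RR = 1 − 1/RR.
PN = (7.233 − 1) / 7.233 = 6.233 / 7.233 ≈ 0.8617

PN ≈ 0.862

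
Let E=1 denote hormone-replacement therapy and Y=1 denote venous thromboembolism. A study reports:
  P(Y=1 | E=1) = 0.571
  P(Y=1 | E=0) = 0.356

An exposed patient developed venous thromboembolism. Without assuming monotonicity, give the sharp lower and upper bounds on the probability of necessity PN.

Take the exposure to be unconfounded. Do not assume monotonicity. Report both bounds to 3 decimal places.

Let p₁ = 0.571, p₀ = 0.356.
Under exogeneity alone the bounds on PN are max{0,(p₁−p₀)/p₁} ≤ PN ≤ min{1,(1−p₀)/p₁}.
  lower = (p₁ − p₀)/p₁ = 0.215 / 0.571 ≈ 0.3765
  upper = min{1, (1 − p₀)/p₁} = 0.644 / 0.571 ≈ 1.1278 → capped at 1

0.377 ≤ PN ≤ 1.000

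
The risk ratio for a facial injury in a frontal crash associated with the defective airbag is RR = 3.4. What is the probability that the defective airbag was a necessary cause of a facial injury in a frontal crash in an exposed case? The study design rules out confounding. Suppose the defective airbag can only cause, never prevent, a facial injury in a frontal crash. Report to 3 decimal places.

PN ≈ 0.706

Under exogeneity and monotonicity, PN = (RR − 1) / RR = 1 − 1/RR.
PN = (3.4 − 1) / 3.4 = 2.4 / 3.4 ≈ 0.7059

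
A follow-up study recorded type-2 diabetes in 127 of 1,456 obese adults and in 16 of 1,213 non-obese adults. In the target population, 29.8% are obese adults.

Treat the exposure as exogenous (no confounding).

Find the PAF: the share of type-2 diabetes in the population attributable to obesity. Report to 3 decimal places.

PAF ≈ 0.626

p₁ = P(outcome | exposed) = 127/1456 = 0.087225
p₀ = P(outcome | unexposed) = 16/1213 = 0.01319
Overall risk P(Y=1) = π·p₁ + (1−π)·p₀ = 0.298×0.087225 + 0.702×0.01319 = 0.035253.
Under exogeneity, PAF = [P(Y=1) − p₀] / P(Y=1).
PAF = (0.035253 − 0.01319) / 0.035253 ≈ 0.6258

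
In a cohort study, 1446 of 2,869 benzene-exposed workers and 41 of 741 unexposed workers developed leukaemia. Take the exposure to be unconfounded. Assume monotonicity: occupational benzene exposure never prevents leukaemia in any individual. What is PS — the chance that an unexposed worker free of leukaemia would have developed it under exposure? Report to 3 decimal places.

p₁ = P(outcome | exposed) = 1446/2869 = 0.50401
p₀ = P(outcome | unexposed) = 41/741 = 0.055331
Under exogeneity and monotonicity, PS = (p₁ − p₀) / (1 − p₀).
PS = (0.50401 − 0.055331) / (1 − 0.055331) = 0.44868 / 0.94467 ≈ 0.4750

PS ≈ 0.475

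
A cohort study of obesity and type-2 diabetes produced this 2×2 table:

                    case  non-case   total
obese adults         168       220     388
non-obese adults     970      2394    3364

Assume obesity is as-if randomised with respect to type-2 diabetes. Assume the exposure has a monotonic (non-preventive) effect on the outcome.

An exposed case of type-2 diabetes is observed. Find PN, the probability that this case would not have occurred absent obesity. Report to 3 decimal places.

p₁ = P(outcome | exposed) = 168/388 = 0.43299
p₀ = P(outcome | unexposed) = 970/3364 = 0.28835
Under exogeneity and monotonicity, PN = (p₁ − p₀)/p₁.
PN = (0.43299 − 0.28835) / 0.43299 ≈ 0.3341

PN ≈ 0.334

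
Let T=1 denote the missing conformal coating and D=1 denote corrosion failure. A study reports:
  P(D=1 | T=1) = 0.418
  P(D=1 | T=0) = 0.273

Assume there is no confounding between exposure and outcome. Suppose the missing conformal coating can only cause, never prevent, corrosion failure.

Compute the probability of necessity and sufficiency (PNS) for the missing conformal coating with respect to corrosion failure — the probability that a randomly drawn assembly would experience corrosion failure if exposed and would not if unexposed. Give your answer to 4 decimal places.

PNS ≈ 0.1450

Let p₁ = 0.418, p₀ = 0.273.
Under exogeneity and monotonicity, PNS = p₁ − p₀.
PNS = 0.418 − 0.273 = 0.145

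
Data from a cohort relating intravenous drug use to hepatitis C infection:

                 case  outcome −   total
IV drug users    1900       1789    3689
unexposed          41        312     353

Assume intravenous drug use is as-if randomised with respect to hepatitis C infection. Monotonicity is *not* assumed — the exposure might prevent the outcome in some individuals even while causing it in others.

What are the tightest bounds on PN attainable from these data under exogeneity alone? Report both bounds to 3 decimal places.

p₁ = P(outcome | exposed) = 1900/3689 = 0.51504
p₀ = P(outcome | unexposed) = 41/353 = 0.11615
Under exogeneity alone the bounds on PN are max{0,(p₁−p₀)/p₁} ≤ PN ≤ min{1,(1−p₀)/p₁}.
  lower = (p₁ − p₀)/p₁ = 0.3989 / 0.51504 ≈ 0.7745
  upper = min{1, (1 − p₀)/p₁} = 0.88385 / 0.51504 ≈ 1.7161 → capped at 1

0.774 ≤ PN ≤ 1.000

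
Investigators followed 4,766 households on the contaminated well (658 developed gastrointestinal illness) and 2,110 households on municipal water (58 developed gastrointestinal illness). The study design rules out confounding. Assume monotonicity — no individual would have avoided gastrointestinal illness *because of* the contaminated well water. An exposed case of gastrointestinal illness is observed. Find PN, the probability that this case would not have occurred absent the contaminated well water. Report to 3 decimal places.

p₁ = P(outcome | exposed) = 658/4766 = 0.13806
p₀ = P(outcome | unexposed) = 58/2110 = 0.027488
Under exogeneity and monotonicity, PN = (p₁ − p₀) / p₁.
PN = (0.13806 − 0.027488) / 0.13806 = 0.11057 / 0.13806 ≈ 0.8009

PN ≈ 0.801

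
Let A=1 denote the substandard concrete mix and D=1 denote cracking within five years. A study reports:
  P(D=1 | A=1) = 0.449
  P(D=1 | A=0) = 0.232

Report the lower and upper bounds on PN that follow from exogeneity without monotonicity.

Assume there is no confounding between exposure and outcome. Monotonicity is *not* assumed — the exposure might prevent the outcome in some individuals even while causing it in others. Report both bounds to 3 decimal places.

0.483 ≤ PN ≤ 1.000

Let p₁ = 0.449, p₀ = 0.232.
Under exogeneity alone the bounds on PN are max{0,(p₁−p₀)/p₁} ≤ PN ≤ min{1,(1−p₀)/p₁}.
  lower = (p₁ − p₀)/p₁ = 0.217 / 0.449 ≈ 0.4833
  upper = min{1, (1 − p₀)/p₁} = 0.768 / 0.449 ≈ 1.7105 → capped at 1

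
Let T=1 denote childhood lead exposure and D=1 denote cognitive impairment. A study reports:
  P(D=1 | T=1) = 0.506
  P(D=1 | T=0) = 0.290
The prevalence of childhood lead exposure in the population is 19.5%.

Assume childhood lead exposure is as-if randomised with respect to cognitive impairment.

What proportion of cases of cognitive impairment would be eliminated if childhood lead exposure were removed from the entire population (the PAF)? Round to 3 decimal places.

PAF ≈ 0.127

Let p₁ = 0.506, p₀ = 0.29.
Overall risk P(Y=1) = π·p₁ + (1−π)·p₀ = 0.195×0.506 + 0.805×0.29 = 0.33212.
Under exogeneity, PAF = [P(Y=1) − p₀] / P(Y=1).
PAF = (0.33212 − 0.29) / 0.33212 ≈ 0.1268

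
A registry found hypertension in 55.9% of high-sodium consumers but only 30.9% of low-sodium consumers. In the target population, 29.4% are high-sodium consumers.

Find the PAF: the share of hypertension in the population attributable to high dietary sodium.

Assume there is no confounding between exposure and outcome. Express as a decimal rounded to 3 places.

PAF ≈ 0.192

p₁ = 0.559, p₀ = 0.309.
Overall risk P(Y=1) = π·p₁ + (1−π)·p₀ = 0.294×0.559 + 0.706×0.309 = 0.3825.
Under exogeneity, PAF = [P(Y=1) − p₀] / P(Y=1).
PAF = (0.3825 − 0.309) / 0.3825 ≈ 0.1922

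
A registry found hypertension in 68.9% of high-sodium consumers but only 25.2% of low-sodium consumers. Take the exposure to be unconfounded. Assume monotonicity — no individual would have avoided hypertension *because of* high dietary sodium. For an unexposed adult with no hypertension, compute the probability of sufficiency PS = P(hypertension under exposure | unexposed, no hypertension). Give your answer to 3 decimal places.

p₁ = 0.689, p₀ = 0.252.
Under exogeneity and monotonicity, PS = (p₁ − p₀) / (1 − p₀).
PS = (0.689 − 0.252) / (1 − 0.252) = 0.437 / 0.748 ≈ 0.5842

PS ≈ 0.584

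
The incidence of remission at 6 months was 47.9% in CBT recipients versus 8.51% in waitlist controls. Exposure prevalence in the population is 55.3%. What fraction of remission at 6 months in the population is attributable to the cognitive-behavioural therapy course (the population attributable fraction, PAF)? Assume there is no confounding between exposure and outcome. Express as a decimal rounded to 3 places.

PAF ≈ 0.719

p₁ = 0.479, p₀ = 0.0851.
Overall risk P(Y=1) = π·p₁ + (1−π)·p₀ = 0.553×0.479 + 0.447×0.0851 = 0.30293.
Under exogeneity, PAF = [P(Y=1) − p₀] / P(Y=1).
PAF = (0.30293 − 0.0851) / 0.30293 ≈ 0.7191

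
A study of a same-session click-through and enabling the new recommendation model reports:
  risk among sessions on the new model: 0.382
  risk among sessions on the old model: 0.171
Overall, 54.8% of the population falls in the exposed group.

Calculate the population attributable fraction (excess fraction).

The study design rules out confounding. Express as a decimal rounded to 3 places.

PAF ≈ 0.403

Let p₁ = 0.382, p₀ = 0.171.
Overall risk P(Y=1) = π·p₁ + (1−π)·p₀ = 0.548×0.382 + 0.452×0.171 = 0.28663.
Under exogeneity, PAF = [P(Y=1) − p₀] / P(Y=1).
PAF = (0.28663 − 0.171) / 0.28663 ≈ 0.4034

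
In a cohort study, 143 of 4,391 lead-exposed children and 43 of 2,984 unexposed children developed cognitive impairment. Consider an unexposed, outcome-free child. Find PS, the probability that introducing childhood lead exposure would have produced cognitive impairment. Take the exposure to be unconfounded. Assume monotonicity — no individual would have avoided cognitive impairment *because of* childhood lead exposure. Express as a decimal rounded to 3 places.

p₁ = P(outcome | exposed) = 143/4391 = 0.032567
p₀ = P(outcome | unexposed) = 43/2984 = 0.01441
Under exogeneity and monotonicity, PS = (p₁ − p₀) / (1 − p₀).
PS = (0.032567 − 0.01441) / (1 − 0.01441) = 0.018156 / 0.98559 ≈ 0.0184

PS ≈ 0.018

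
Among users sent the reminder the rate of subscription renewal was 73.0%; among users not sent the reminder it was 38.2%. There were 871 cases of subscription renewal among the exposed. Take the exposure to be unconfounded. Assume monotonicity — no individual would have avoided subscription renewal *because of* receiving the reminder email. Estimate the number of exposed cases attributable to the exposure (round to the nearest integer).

about 415 cases

p₁ = 0.73, p₀ = 0.382.
PN = (p₁ − p₀)/p₁ = (0.73 − 0.382) / 0.73 ≈ 0.47671.
Attributable cases ≈ PN × (exposed cases) = 0.47671 × 871 ≈ 415.22.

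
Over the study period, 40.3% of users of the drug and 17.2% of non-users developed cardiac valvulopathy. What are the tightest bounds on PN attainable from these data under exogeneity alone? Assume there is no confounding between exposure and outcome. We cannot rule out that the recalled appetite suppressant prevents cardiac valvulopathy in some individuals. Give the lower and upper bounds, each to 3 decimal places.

0.573 ≤ PN ≤ 1.000

p₁ = 0.403, p₀ = 0.172.
Under exogeneity alone the bounds on PN are max{0,(p₁−p₀)/p₁} ≤ PN ≤ min{1,(1−p₀)/p₁}.
  lower = (p₁ − p₀)/p₁ = 0.231 / 0.403 ≈ 0.5732
  upper = min{1, (1 − p₀)/p₁} = 0.828 / 0.403 ≈ 2.0546 → capped at 1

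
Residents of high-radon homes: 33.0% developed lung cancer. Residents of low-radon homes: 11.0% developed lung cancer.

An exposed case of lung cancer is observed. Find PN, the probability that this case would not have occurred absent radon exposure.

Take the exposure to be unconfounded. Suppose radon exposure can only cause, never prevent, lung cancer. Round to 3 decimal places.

PN ≈ 0.667

p₁ = 0.33, p₀ = 0.11.
Under exogeneity and monotonicity, PN = (p₁ − p₀) / p₁.
PN = (0.33 − 0.11) / 0.33 = 0.22 / 0.33 ≈ 0.6667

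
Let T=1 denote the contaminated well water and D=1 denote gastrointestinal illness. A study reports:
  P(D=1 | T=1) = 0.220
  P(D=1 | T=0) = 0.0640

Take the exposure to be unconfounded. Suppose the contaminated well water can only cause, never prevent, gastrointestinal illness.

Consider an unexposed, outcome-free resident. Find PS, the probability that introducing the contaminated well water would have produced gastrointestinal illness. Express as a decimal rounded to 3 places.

Let p₁ = 0.22, p₀ = 0.064.
Under exogeneity and monotonicity, PS = (p₁ − p₀) / (1 − p₀).
PS = (0.22 − 0.064) / (1 − 0.064) = 0.156 / 0.936 ≈ 0.1667

PS ≈ 0.167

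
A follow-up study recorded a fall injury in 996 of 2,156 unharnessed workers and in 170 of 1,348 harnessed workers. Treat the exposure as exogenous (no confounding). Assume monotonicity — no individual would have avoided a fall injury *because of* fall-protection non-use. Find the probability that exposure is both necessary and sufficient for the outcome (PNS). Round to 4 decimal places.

p₁ = P(outcome | exposed) = 996/2156 = 0.46197
p₀ = P(outcome | unexposed) = 170/1348 = 0.12611
Under exogeneity and monotonicity, PNS = p₁ − p₀.
PNS = 0.46197 − 0.12611 = 0.33585

PNS ≈ 0.3359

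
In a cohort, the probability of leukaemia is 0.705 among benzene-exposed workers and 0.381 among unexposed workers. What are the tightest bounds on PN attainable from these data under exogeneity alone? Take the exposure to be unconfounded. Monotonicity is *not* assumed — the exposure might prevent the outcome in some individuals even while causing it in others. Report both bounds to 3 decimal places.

Let p₁ = 0.705, p₀ = 0.381.
Under exogeneity alone the bounds on PN are max{0,(p₁−p₀)/p₁} ≤ PN ≤ min{1,(1−p₀)/p₁}.
  lower = (p₁ − p₀)/p₁ = 0.324 / 0.705 ≈ 0.4596
  upper = min{1, (1 − p₀)/p₁} = 0.619 / 0.705 ≈ 0.8780

0.460 ≤ PN ≤ 0.878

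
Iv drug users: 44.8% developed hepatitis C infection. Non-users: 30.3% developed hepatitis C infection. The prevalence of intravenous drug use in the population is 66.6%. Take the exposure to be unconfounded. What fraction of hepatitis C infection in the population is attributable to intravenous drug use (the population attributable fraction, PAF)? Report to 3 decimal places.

p₁ = 0.448, p₀ = 0.303.
Overall risk P(Y=1) = π·p₁ + (1−π)·p₀ = 0.666×0.448 + 0.334×0.303 = 0.39957.
Under exogeneity, PAF = [P(Y=1) − p₀] / P(Y=1).
PAF = (0.39957 − 0.303) / 0.39957 ≈ 0.2417

PAF ≈ 0.242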